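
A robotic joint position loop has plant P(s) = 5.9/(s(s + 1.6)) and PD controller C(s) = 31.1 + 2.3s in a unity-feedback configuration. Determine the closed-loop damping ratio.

Forward path: (31.1 + 2.3s)·5.9/(s(s+1.6)). The closed-loop characteristic equation is s² + (1.6 + 5.9·2.3)s + 5.9·31.1 = 0.
That is s² + 15.17s + 183.5 = 0, so ω_n = 13.55 rad/s and ζ = 15.17/(2·13.55) = 0.56.

ζ = 0.56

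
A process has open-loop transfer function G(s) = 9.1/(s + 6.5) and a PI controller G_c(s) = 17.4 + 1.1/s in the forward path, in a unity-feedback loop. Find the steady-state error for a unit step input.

0

The open loop G_c(s)G(s) has a pole at the origin (type 1), so the static position error constant is infinite and e_ss = 1/(1+∞) = 0.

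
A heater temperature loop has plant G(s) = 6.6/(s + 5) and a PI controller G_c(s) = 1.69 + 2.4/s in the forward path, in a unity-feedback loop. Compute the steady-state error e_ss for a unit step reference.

0

The open loop G_c(s)G(s) has a pole at the origin (type 1), so the static position error constant is infinite and e_ss = 1/(1+∞) = 0.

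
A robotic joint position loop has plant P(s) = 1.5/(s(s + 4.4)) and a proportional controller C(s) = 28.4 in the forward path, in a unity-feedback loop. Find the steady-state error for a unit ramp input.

The loop has one pole at the origin (type 1). Velocity error constant K_v = lim_{s→0} s·C(s)P(s) = 28.4·1.5/4.4 = 9.682.
Steady-state error to a unit ramp: e_ss = 1/K_v = 0.103.

0.103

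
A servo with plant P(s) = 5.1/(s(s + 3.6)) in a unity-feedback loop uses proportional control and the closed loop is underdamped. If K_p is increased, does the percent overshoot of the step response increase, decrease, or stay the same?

increase

ζ = 3.6/(2√(5.1K_p)) decreases as K_p grows; lower damping means more overshoot.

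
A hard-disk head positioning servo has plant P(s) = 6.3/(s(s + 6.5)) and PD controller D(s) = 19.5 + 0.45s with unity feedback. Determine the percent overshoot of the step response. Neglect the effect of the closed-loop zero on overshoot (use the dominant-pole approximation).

Forward path: (19.5 + 0.45s)·6.3/(s(s+6.5)). The closed-loop characteristic equation is s² + (6.5 + 6.3·0.45)s + 6.3·19.5 = 0.
That is s² + 9.335s + 122.8 = 0, so ω_n = 11.08 rad/s and ζ = 9.335/(2·11.08) = 0.4211.
%OS = 100·exp(−πζ/√(1−ζ²)) = 23.3%.

23.3%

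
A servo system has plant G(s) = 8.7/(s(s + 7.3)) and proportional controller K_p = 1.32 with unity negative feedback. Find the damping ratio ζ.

ζ = 1.08

With unity feedback the closed-loop characteristic equation is s² + 7.3s + 1.32·8.7 = s² + 7.3s + 11.48 = 0.
Matching s² + 2ζω_n s + ω_n²: ω_n = √11.48 = 3.389 rad/s and 2ζω_n = 7.3, so ζ = 7.3/(2·3.389) = 1.08.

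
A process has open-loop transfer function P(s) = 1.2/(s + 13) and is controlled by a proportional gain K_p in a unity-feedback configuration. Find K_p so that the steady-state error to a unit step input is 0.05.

Steady-state error for a unit step on this type-0 loop is 1/(1 + K_p·P(0)).
P(0) = 0.09231. Require 1/(1 + K_p·0.09231) = 0.05, so 1 + 0.09231·K_p = 20.
K_p = (20 − 1)/0.09231 = 206.

K_p = 206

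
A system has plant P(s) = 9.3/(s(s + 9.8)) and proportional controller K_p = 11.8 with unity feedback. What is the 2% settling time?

Closed-loop characteristic equation: s² + 9.8s + 109.7 = 0, so ω_n = 10.48 rad/s and ζ = 9.8/(2·10.48) = 0.4677.
2% settling time T_s ≈ 4/(ζω_n) = 4/4.9 = 0.816 s.

T_s ≈ 0.816 s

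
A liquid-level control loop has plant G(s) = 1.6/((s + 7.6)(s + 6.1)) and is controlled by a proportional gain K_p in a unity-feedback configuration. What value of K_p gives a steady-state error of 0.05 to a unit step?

For a type-0 loop with proportional control, e_ss = 1/(1 + K_p·G(0)).
G(0) = 0.03451. Require 1/(1 + K_p·0.03451) = 0.05, so 1 + 0.03451·K_p = 20.
K_p = (20 − 1)/0.03451 = 551.

K_p = 551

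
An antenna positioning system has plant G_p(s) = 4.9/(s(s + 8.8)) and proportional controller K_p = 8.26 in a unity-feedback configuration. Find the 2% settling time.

Closed-loop characteristic equation: s² + 8.8s + 40.47 = 0, so ω_n = 6.362 rad/s and ζ = 8.8/(2·6.362) = 0.6916.
2% settling time T_s ≈ 4/(ζω_n) = 4/4.4 = 0.909 s.

T_s ≈ 0.909 s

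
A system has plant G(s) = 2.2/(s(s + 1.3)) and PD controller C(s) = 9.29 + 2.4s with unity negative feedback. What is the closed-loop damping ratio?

Forward path: (9.29 + 2.4s)·2.2/(s(s+1.3)). The closed-loop characteristic equation is s² + (1.3 + 2.2·2.4)s + 2.2·9.29 = 0.
That is s² + 6.58s + 20.44 = 0, so ω_n = 4.521 rad/s and ζ = 6.58/(2·4.521) = 0.7277.

ζ = 0.728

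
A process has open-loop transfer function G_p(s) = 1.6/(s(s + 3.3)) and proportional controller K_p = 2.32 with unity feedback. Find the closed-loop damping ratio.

ζ = 0.856

The closed-loop denominator is s(s+3.3) + 2.32·1.6 = s² + 3.3s + 3.712.
So ω_n² = 3.712 ⇒ ω_n = 1.927 rad/s, and ζ = 3.3/(2ω_n) = 0.856.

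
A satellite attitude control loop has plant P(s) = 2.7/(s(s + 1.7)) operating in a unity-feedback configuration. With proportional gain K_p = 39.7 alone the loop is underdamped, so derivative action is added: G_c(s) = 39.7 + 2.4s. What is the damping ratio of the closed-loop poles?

ζ = 0.395

Forward path: (39.7 + 2.4s)·2.7/(s(s+1.7)). The closed-loop characteristic equation is s² + (1.7 + 2.7·2.4)s + 2.7·39.7 = 0.
That is s² + 8.18s + 107.2 = 0, so ω_n = 10.35 rad/s and ζ = 8.18/(2·10.35) = 0.395.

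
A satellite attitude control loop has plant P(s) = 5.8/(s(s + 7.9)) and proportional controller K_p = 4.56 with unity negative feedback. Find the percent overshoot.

From 1 + K_pP(s) = 0: s² + 7.9s + 26.45 = 0 ⇒ ω_n = 5.143, ζ = 0.7681.
%OS = 100·exp(−πζ/√(1−ζ²)) = 100·exp(−π·0.7681/√0.4101) = 2.31%.

2.31%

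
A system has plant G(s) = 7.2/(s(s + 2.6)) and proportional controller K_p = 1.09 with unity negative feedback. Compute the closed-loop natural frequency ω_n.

ω_n = 2.8 rad/s

1 + K_p·G(s) = 0 gives s² + 2.6s + 7.848 = 0.
So ω_n² = 7.848 ⇒ ω_n = 2.801 rad/s, and ζ = 2.6/(2ω_n) = 0.464.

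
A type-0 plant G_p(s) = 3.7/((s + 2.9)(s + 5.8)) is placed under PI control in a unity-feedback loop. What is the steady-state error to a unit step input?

The PI controller's integrator makes the forward path type 1, so e_ss to a step is zero.

0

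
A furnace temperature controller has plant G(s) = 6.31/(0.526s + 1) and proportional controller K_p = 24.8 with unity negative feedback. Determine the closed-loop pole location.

s = -299.4

Closed loop: T(s) = K_p·G/(1+K_p·G) = 156.5/(0.526s + 1 + 156.5), with pole at s = −(1 + 156.5)/0.526 = −299.4.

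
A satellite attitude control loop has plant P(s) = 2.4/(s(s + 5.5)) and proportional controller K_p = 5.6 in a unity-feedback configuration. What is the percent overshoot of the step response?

2.83%

Closed-loop characteristic equation: s² + 5.5s + 13.44 = 0, so ω_n = 3.666 rad/s and ζ = 5.5/(2·3.666) = 0.7501.
%OS = 100·exp(−πζ/√(1−ζ²)) = 100·exp(−π·0.7501/√0.4373) = 2.83%.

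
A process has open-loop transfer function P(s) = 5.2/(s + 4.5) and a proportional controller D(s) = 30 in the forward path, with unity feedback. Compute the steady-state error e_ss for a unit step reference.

0.028

The loop is type 0. Static position error constant K_pos = D(0)·P(0) = 30·1.156 = 34.67.
Steady-state error to a unit step: e_ss = 1/(1+K_pos) = 1/35.67 = 0.028.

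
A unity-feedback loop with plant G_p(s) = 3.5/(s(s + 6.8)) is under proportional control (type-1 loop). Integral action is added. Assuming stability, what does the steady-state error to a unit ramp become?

0

The integrator raises the loop to type 2, so K_v → ∞ and e_ss to a ramp is zero.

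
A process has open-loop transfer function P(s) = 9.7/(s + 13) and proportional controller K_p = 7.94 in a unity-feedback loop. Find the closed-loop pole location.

s = -90.02

Closed-loop transfer function: T(s) = K_p·P(s)/(1 + K_p·P(s)) = 77.02/(s + 13 + 77.02) = 77.02/(s + 90.02).
The closed-loop pole is at s = −90.02.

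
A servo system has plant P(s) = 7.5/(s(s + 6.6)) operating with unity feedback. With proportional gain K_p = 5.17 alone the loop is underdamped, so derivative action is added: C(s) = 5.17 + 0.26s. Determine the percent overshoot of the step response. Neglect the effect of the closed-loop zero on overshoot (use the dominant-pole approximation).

Forward path: (5.17 + 0.26s)·7.5/(s(s+6.6)). The closed-loop characteristic equation is s² + (6.6 + 7.5·0.26)s + 7.5·5.17 = 0.
That is s² + 8.55s + 38.77 = 0, so ω_n = 6.227 rad/s and ζ = 8.55/(2·6.227) = 0.6865.
%OS = 100·exp(−πζ/√(1−ζ²)) = 5.15%.

5.15%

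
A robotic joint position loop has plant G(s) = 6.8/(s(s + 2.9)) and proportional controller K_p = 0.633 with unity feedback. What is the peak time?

T_p = 2.12 s

The closed-loop denominator s² + 2.9s + 4.304 gives ω_n = √4.304 = 2.075 and ζ = 2.9/(2ω_n) = 0.6989.
Damped frequency ω_d = ω_n√(1−ζ²) = 1.484 rad/s, so peak time T_p = π/ω_d = 2.12 s.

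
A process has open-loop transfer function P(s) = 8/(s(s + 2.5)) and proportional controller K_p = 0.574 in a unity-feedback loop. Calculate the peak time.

Closed-loop characteristic equation: s² + 2.5s + 4.592 = 0, so ω_n = 2.143 rad/s and ζ = 2.5/(2·2.143) = 0.5833.
Damped frequency ω_d = ω_n√(1−ζ²) = 1.741 rad/s, so peak time T_p = π/ω_d = 1.8 s.

T_p = 1.8 s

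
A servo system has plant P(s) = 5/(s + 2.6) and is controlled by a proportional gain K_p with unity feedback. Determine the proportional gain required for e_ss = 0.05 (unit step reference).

For a type-0 loop with proportional control, e_ss = 1/(1 + K_p·P(0)).
P(0) = 1.923. Require 1/(1 + K_p·1.923) = 0.05, so 1 + 1.923·K_p = 20.
K_p = (20 − 1)/1.923 = 9.88.

K_p = 9.88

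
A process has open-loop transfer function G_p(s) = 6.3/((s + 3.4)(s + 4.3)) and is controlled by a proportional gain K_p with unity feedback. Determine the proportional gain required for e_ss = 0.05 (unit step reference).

The loop is type 0, so e_ss(step) = 1/(1 + K_pos) with K_pos = K_p·G_p(0).
G_p(0) = 0.4309. Require 1/(1 + K_p·0.4309) = 0.05, so 1 + 0.4309·K_p = 20.
K_p = (20 − 1)/0.4309 = 44.1.

K_p = 44.1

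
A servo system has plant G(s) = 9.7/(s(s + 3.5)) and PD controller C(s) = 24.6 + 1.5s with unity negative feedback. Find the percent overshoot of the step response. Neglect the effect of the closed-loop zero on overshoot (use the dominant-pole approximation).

10.4%

Forward path: (24.6 + 1.5s)·9.7/(s(s+3.5)). The closed-loop characteristic equation is s² + (3.5 + 9.7·1.5)s + 9.7·24.6 = 0.
That is s² + 18.05s + 238.6 = 0, so ω_n = 15.45 rad/s and ζ = 18.05/(2·15.45) = 0.5842.
%OS = 100·exp(−πζ/√(1−ζ²)) = 10.4%.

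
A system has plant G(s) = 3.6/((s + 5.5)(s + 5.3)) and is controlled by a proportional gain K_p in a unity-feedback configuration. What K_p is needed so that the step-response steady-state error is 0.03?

The loop is type 0, so e_ss(step) = 1/(1 + K_pos) with K_pos = K_p·G(0).
G(0) = 0.1235. Require 1/(1 + K_p·0.1235) = 0.03, so 1 + 0.1235·K_p = 33.33.
K_p = (33.33 − 1)/0.1235 = 262.

K_p = 262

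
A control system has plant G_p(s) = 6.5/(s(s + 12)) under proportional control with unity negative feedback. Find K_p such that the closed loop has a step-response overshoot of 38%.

From %OS = 100·exp(−πζ/√(1−ζ²)) = 38%, ζ = −ln(0.38)/√(π²+ln²(0.38)) = 0.2943.
Characteristic equation s² + 12s + 6.5K_p = 0 gives ζ = 12/(2√(6.5K_p)).
Setting ζ = 0.2943: √(6.5K_p) = 12/(2·0.2943) = 20.38, so K_p = 415.5/6.5 = 63.9.

K_p = 63.9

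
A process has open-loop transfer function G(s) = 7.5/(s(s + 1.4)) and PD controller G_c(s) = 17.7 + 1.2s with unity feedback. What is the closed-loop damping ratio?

Forward path: (17.7 + 1.2s)·7.5/(s(s+1.4)). The closed-loop characteristic equation is s² + (1.4 + 7.5·1.2)s + 7.5·17.7 = 0.
That is s² + 10.4s + 132.8 = 0, so ω_n = 11.52 rad/s and ζ = 10.4/(2·11.52) = 0.4513.

ζ = 0.451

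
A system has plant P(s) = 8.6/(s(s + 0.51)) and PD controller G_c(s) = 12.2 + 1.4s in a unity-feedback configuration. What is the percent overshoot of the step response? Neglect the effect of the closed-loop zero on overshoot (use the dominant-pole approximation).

Forward path: (12.2 + 1.4s)·8.6/(s(s+0.51)). The closed-loop characteristic equation is s² + (0.51 + 8.6·1.4)s + 8.6·12.2 = 0.
That is s² + 12.55s + 104.9 = 0, so ω_n = 10.24 rad/s and ζ = 12.55/(2·10.24) = 0.6126.
%OS = 100·exp(−πζ/√(1−ζ²)) = 8.76%.

8.76%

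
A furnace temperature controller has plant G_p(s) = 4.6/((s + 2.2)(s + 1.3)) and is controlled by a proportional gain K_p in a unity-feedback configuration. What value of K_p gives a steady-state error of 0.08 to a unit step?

Steady-state error for a unit step on this type-0 loop is 1/(1 + K_p·G_p(0)).
G_p(0) = 1.608. Require 1/(1 + K_p·1.608) = 0.08, so 1 + 1.608·K_p = 12.5.
K_p = (12.5 − 1)/1.608 = 7.15.

K_p = 7.15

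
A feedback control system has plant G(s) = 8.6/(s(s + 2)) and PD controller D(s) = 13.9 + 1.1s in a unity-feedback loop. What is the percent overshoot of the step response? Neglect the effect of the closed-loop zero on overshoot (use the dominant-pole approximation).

Forward path: (13.9 + 1.1s)·8.6/(s(s+2)). The closed-loop characteristic equation is s² + (2 + 8.6·1.1)s + 8.6·13.9 = 0.
That is s² + 11.46s + 119.5 = 0, so ω_n = 10.93 rad/s and ζ = 11.46/(2·10.93) = 0.5241.
%OS = 100·exp(−πζ/√(1−ζ²)) = 14.5%.

14.5%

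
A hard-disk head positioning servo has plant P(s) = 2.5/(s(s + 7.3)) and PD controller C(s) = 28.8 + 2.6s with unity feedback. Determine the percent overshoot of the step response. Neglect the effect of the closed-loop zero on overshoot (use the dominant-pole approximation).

1.24%

Forward path: (28.8 + 2.6s)·2.5/(s(s+7.3)). The closed-loop characteristic equation is s² + (7.3 + 2.5·2.6)s + 2.5·28.8 = 0.
That is s² + 13.8s + 72 = 0, so ω_n = 8.485 rad/s and ζ = 13.8/(2·8.485) = 0.8132.
%OS = 100·exp(−πζ/√(1−ζ²)) = 1.24%.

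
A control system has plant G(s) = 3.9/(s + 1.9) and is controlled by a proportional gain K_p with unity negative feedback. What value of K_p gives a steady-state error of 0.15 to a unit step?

The loop is type 0, so e_ss(step) = 1/(1 + K_pos) with K_pos = K_p·G(0).
G(0) = 2.053. Require 1/(1 + K_p·2.053) = 0.15, so 1 + 2.053·K_p = 6.667.
K_p = (6.667 − 1)/2.053 = 2.76.

K_p = 2.76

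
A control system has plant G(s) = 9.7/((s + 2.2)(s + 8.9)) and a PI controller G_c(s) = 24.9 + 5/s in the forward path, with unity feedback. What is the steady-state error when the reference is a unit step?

The open loop G_c(s)G(s) has a pole at the origin (type 1), so the static position error constant is infinite and e_ss = 1/(1+∞) = 0.

0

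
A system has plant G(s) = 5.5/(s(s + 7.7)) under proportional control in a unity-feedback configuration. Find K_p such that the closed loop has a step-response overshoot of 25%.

K_p = 16.5

From %OS = 100·exp(−πζ/√(1−ζ²)) = 25%, ζ = −ln(0.25)/√(π²+ln²(0.25)) = 0.4037.
Characteristic equation s² + 7.7s + 5.5K_p = 0 gives ζ = 7.7/(2√(5.5K_p)).
Setting ζ = 0.4037: √(5.5K_p) = 7.7/(2·0.4037) = 9.536, so K_p = 90.94/5.5 = 16.5.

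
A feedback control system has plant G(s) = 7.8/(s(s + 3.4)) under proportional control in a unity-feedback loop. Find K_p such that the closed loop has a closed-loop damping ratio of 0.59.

Closed-loop characteristic equation: s² + 3.4s + K_p·7.8 = 0.
So ω_n = √(7.8K_p) and 2ζω_n = 3.4, giving ζ = 3.4/(2√(7.8K_p)).
Setting ζ = 0.59: √(7.8K_p) = 3.4/(2·0.59) = 2.881, so K_p = 8.302/7.8 = 1.06.

K_p = 1.06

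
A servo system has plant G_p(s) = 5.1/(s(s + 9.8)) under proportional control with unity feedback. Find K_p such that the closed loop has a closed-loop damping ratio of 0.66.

Closed-loop characteristic equation: s² + 9.8s + K_p·5.1 = 0.
So ω_n = √(5.1K_p) and 2ζω_n = 9.8, giving ζ = 9.8/(2√(5.1K_p)).
Setting ζ = 0.66: √(5.1K_p) = 9.8/(2·0.66) = 7.424, so K_p = 55.12/5.1 = 10.8.

K_p = 10.8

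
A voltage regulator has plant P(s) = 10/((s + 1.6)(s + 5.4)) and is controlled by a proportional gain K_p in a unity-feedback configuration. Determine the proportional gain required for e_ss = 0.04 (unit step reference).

K_p = 20.7

The loop is type 0, so e_ss(step) = 1/(1 + K_pos) with K_pos = K_p·P(0).
P(0) = 1.157. Require 1/(1 + K_p·1.157) = 0.04, so 1 + 1.157·K_p = 25.
K_p = (25 − 1)/1.157 = 20.7.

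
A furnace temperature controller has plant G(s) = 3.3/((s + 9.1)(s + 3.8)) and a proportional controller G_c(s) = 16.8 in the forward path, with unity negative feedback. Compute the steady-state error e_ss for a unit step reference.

0.384

The loop is type 0. Static position error constant K_pos = G_c(0)·G(0) = 16.8·0.09543 = 1.603.
Steady-state error to a unit step: e_ss = 1/(1+K_pos) = 1/2.603 = 0.384.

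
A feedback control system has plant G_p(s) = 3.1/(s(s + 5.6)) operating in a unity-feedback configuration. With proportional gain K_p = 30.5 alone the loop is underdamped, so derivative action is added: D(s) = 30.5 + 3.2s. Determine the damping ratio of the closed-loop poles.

ζ = 0.798

Forward path: (30.5 + 3.2s)·3.1/(s(s+5.6)). The closed-loop characteristic equation is s² + (5.6 + 3.1·3.2)s + 3.1·30.5 = 0.
That is s² + 15.52s + 94.55 = 0, so ω_n = 9.724 rad/s and ζ = 15.52/(2·9.724) = 0.7981.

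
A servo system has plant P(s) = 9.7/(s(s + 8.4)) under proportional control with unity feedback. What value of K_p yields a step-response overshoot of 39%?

K_p = 22.1

From %OS = 100·exp(−πζ/√(1−ζ²)) = 39%, ζ = −ln(0.39)/√(π²+ln²(0.39)) = 0.2871.
Characteristic equation s² + 8.4s + 9.7K_p = 0 gives ζ = 8.4/(2√(9.7K_p)).
Setting ζ = 0.2871: √(9.7K_p) = 8.4/(2·0.2871) = 14.63, so K_p = 214/9.7 = 22.1.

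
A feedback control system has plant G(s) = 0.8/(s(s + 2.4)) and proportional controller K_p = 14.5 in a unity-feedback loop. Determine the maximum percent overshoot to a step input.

30.6%

Closed-loop characteristic equation: s² + 2.4s + 11.6 = 0, so ω_n = 3.406 rad/s and ζ = 2.4/(2·3.406) = 0.3523.
%OS = 100·exp(−πζ/√(1−ζ²)) = 100·exp(−π·0.3523/√0.8759) = 30.6%.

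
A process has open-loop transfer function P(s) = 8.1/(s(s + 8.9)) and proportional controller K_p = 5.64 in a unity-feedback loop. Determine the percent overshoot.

6.41%

From 1 + K_pP(s) = 0: s² + 8.9s + 45.68 = 0 ⇒ ω_n = 6.759, ζ = 0.6584.
%OS = 100·exp(−πζ/√(1−ζ²)) = 100·exp(−π·0.6584/√0.5665) = 6.41%.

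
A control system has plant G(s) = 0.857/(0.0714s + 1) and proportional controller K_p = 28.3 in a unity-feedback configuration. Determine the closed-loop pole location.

s = -353.7

Closed loop: T(s) = K_p·G/(1+K_p·G) = 24.25/(0.0714s + 1 + 24.25), with pole at s = −(1 + 24.25)/0.0714 = −353.7.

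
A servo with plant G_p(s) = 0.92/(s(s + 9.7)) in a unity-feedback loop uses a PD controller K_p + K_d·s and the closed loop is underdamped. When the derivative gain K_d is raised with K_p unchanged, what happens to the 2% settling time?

decrease

Characteristic equation s² + (9.7 + 0.92K_d)s + 0.92K_p = 0: raising K_d increases ζω_n = (9.7+0.92K_d)/2 while the loop stays underdamped, so T_s ≈ 4/(ζω_n) decreases.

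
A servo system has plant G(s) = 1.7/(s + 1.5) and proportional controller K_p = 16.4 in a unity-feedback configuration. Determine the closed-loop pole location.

s = -29.38

Closed-loop transfer function: T(s) = K_p·G(s)/(1 + K_p·G(s)) = 27.88/(s + 1.5 + 27.88) = 27.88/(s + 29.38).
The closed-loop pole is at s = −29.38.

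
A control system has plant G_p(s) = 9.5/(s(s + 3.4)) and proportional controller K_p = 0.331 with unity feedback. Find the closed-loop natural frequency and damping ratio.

The closed-loop denominator is s(s+3.4) + 0.331·9.5 = s² + 3.4s + 3.145.
Matching s² + 2ζω_n s + ω_n²: ω_n = √3.145 = 1.773 rad/s and 2ζω_n = 3.4, so ζ = 3.4/(2·1.773) = 0.959.

ω_n = 1.77 rad/s, ζ = 0.959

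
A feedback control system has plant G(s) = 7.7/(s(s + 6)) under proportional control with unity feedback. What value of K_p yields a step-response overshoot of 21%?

From %OS = 100·exp(−πζ/√(1−ζ²)) = 21%, ζ = −ln(0.21)/√(π²+ln²(0.21)) = 0.4449.
Characteristic equation s² + 6s + 7.7K_p = 0 gives ζ = 6/(2√(7.7K_p)).
Setting ζ = 0.4449: √(7.7K_p) = 6/(2·0.4449) = 6.743, so K_p = 45.47/7.7 = 5.91.

K_p = 5.91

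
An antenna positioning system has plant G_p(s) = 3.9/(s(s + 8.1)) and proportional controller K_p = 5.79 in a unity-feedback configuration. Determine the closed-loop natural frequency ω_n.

ω_n = 4.75 rad/s

With unity feedback the closed-loop characteristic equation is s² + 8.1s + 5.79·3.9 = s² + 8.1s + 22.58 = 0.
So ω_n² = 22.58 ⇒ ω_n = 4.752 rad/s, and ζ = 8.1/(2ω_n) = 0.852.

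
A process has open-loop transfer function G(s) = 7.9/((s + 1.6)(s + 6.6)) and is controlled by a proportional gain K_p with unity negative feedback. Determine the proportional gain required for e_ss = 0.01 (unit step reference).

K_p = 132

Steady-state error for a unit step on this type-0 loop is 1/(1 + K_p·G(0)).
G(0) = 0.7481. Require 1/(1 + K_p·0.7481) = 0.01, so 1 + 0.7481·K_p = 100.
K_p = (100 − 1)/0.7481 = 132.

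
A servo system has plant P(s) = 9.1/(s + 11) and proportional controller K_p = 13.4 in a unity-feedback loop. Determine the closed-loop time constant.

Closed-loop transfer function: T(s) = K_p·P(s)/(1 + K_p·P(s)) = 121.9/(s + 11 + 121.9) = 121.9/(s + 132.9).
Time constant τ = 1/132.9 = 0.00752 s.

τ = 0.00752 s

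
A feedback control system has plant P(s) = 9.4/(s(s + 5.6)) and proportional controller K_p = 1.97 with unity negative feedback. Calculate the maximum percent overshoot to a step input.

Closed-loop characteristic equation: s² + 5.6s + 18.52 = 0, so ω_n = 4.303 rad/s and ζ = 5.6/(2·4.303) = 0.6507.
%OS = 100·exp(−πζ/√(1−ζ²)) = 100·exp(−π·0.6507/√0.5766) = 6.78%.

6.78%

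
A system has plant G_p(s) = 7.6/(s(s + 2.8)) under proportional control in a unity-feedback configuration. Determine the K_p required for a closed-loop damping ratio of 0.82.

K_p = 0.384

Closed-loop characteristic equation: s² + 2.8s + K_p·7.6 = 0.
So ω_n = √(7.6K_p) and 2ζω_n = 2.8, giving ζ = 2.8/(2√(7.6K_p)).
Setting ζ = 0.82: √(7.6K_p) = 2.8/(2·0.82) = 1.707, so K_p = 2.915/7.6 = 0.384.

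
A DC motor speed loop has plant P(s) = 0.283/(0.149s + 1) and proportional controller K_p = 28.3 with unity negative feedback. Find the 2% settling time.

T_s ≈ 0.0662 s

Closed loop: T(s) = K_p·P/(1+K_p·P) = 8.009/(0.149s + 1 + 8.009), with pole at s = −(1 + 8.009)/0.149 = −60.46.
τ = 1/60.46 = 0.01654 s, so 2% settling time ≈ 4τ = 0.0662 s.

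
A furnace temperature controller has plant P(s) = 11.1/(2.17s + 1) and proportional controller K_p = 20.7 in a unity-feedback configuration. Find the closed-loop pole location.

Closed loop: T(s) = K_p·P/(1+K_p·P) = 229.8/(2.17s + 1 + 229.8), with pole at s = −(1 + 229.8)/2.17 = −106.3.

s = -106.3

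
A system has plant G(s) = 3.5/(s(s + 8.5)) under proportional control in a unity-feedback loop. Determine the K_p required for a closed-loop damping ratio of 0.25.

K_p = 82.6

Closed-loop characteristic equation: s² + 8.5s + K_p·3.5 = 0.
So ω_n = √(3.5K_p) and 2ζω_n = 8.5, giving ζ = 8.5/(2√(3.5K_p)).
Setting ζ = 0.25: √(3.5K_p) = 8.5/(2·0.25) = 17, so K_p = 289/3.5 = 82.6.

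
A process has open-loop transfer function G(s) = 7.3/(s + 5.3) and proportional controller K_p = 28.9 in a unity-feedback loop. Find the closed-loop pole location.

Closed-loop transfer function: T(s) = K_p·G(s)/(1 + K_p·G(s)) = 211/(s + 5.3 + 211) = 211/(s + 216.3).
The closed-loop pole is at s = −216.3.

s = -216.3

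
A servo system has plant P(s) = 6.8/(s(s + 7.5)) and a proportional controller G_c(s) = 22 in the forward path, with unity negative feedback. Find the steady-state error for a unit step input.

0

The open loop G_c(s)P(s) has a pole at the origin (type 1), so the static position error constant is infinite and e_ss = 1/(1+∞) = 0.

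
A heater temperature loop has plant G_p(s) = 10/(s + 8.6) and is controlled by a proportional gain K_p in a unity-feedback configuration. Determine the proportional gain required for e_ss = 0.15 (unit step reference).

K_p = 4.87

Steady-state error for a unit step on this type-0 loop is 1/(1 + K_p·G_p(0)).
G_p(0) = 1.163. Require 1/(1 + K_p·1.163) = 0.15, so 1 + 1.163·K_p = 6.667.
K_p = (6.667 − 1)/1.163 = 4.87.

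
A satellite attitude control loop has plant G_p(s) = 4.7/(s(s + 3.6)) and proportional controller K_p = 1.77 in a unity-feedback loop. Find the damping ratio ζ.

With unity feedback the closed-loop characteristic equation is s² + 3.6s + 1.77·4.7 = s² + 3.6s + 8.319 = 0.
So ω_n² = 8.319 ⇒ ω_n = 2.884 rad/s, and ζ = 3.6/(2ω_n) = 0.624.

ζ = 0.624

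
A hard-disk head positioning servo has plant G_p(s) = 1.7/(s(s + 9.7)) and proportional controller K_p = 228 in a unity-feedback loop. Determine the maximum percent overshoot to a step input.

45%

From 1 + K_pG_p(s) = 0: s² + 9.7s + 387.6 = 0 ⇒ ω_n = 19.69, ζ = 0.2463.
%OS = 100·exp(−πζ/√(1−ζ²)) = 100·exp(−π·0.2463/√0.9393) = 45%.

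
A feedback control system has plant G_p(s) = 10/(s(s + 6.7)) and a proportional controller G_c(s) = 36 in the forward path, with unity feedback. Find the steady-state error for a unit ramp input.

0.0186

The loop has one pole at the origin (type 1). Velocity error constant K_v = lim_{s→0} s·G_c(s)G_p(s) = 36·10/6.7 = 53.73.
Steady-state error to a unit ramp: e_ss = 1/K_v = 0.0186.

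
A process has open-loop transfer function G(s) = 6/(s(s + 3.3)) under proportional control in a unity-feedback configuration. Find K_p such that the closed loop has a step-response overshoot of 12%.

From %OS = 100·exp(−πζ/√(1−ζ²)) = 12%, ζ = −ln(0.12)/√(π²+ln²(0.12)) = 0.5594.
Characteristic equation s² + 3.3s + 6K_p = 0 gives ζ = 3.3/(2√(6K_p)).
Setting ζ = 0.5594: √(6K_p) = 3.3/(2·0.5594) = 2.95, so K_p = 8.7/6 = 1.45.

K_p = 1.45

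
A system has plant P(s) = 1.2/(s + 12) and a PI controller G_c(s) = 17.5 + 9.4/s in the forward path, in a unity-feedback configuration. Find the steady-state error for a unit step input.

The open loop G_c(s)P(s) has a pole at the origin (type 1), so the static position error constant is infinite and e_ss = 1/(1+∞) = 0.

0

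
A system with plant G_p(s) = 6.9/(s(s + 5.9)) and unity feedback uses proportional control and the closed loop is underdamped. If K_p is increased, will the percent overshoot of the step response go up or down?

Characteristic equation s² + 5.9s + K_p·6.9 = 0: raising K_p raises ω_n while 2ζω_n = 5.9 is fixed, so ζ falls and overshoot grows.

increase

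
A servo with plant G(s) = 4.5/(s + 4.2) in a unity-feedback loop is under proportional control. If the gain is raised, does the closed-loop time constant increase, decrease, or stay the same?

decrease

The closed-loop bandwidth 4.2+K_p·4.5 grows with K_p, so τ shrinks.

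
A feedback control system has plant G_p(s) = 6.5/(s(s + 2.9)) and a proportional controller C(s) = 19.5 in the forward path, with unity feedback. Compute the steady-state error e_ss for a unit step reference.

0

The open loop C(s)G_p(s) has a pole at the origin (type 1), so the static position error constant is infinite and e_ss = 1/(1+∞) = 0.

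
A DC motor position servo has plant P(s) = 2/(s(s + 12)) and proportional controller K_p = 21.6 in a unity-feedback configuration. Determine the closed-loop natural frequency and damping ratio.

With unity feedback the closed-loop characteristic equation is s² + 12s + 21.6·2 = s² + 12s + 43.2 = 0.
So ω_n² = 43.2 ⇒ ω_n = 6.573 rad/s, and ζ = 12/(2ω_n) = 0.913.

ω_n = 6.57 rad/s, ζ = 0.913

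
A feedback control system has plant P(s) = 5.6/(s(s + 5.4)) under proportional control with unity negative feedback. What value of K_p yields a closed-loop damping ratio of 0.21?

Closed-loop characteristic equation: s² + 5.4s + K_p·5.6 = 0.
So ω_n = √(5.6K_p) and 2ζω_n = 5.4, giving ζ = 5.4/(2√(5.6K_p)).
Setting ζ = 0.21: √(5.6K_p) = 5.4/(2·0.21) = 12.86, so K_p = 165.3/5.6 = 29.5.

K_p = 29.5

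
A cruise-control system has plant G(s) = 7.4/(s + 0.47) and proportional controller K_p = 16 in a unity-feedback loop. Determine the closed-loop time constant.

τ = 0.00841 s

Closed-loop transfer function: T(s) = K_p·G(s)/(1 + K_p·G(s)) = 118.4/(s + 0.47 + 118.4) = 118.4/(s + 118.9).
Time constant τ = 1/118.9 = 0.00841 s.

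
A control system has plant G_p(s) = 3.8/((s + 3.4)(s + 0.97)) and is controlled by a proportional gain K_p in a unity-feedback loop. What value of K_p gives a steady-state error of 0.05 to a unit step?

The loop is type 0, so e_ss(step) = 1/(1 + K_pos) with K_pos = K_p·G_p(0).
G_p(0) = 1.152. Require 1/(1 + K_p·1.152) = 0.05, so 1 + 1.152·K_p = 20.
K_p = (20 − 1)/1.152 = 16.5.

K_p = 16.5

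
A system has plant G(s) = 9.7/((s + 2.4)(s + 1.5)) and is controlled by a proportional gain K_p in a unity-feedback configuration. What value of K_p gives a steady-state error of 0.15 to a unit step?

K_p = 2.1

The loop is type 0, so e_ss(step) = 1/(1 + K_pos) with K_pos = K_p·G(0).
G(0) = 2.694. Require 1/(1 + K_p·2.694) = 0.15, so 1 + 2.694·K_p = 6.667.
K_p = (6.667 − 1)/2.694 = 2.1.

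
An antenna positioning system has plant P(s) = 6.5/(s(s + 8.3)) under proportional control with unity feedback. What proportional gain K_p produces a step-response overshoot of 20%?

From %OS = 100·exp(−πζ/√(1−ζ²)) = 20%, ζ = −ln(0.2)/√(π²+ln²(0.2)) = 0.4559.
Characteristic equation s² + 8.3s + 6.5K_p = 0 gives ζ = 8.3/(2√(6.5K_p)).
Setting ζ = 0.4559: √(6.5K_p) = 8.3/(2·0.4559) = 9.102, so K_p = 82.84/6.5 = 12.7.

K_p = 12.7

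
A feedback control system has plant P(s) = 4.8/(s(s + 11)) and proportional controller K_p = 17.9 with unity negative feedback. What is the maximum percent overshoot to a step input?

9.87%

From 1 + K_pP(s) = 0: s² + 11s + 85.92 = 0 ⇒ ω_n = 9.269, ζ = 0.5934.
%OS = 100·exp(−πζ/√(1−ζ²)) = 100·exp(−π·0.5934/√0.6479) = 9.87%.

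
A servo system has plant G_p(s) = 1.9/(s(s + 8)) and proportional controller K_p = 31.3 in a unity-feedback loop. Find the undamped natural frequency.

ω_n = 7.71 rad/s

1 + K_p·G_p(s) = 0 gives s² + 8s + 59.47 = 0.
Matching s² + 2ζω_n s + ω_n²: ω_n = √59.47 = 7.712 rad/s and 2ζω_n = 8, so ζ = 8/(2·7.712) = 0.519.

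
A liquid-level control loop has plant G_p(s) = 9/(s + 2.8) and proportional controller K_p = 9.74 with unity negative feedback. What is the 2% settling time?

T_s ≈ 0.0442 s

Closed-loop transfer function: T(s) = K_p·G_p(s)/(1 + K_p·G_p(s)) = 87.66/(s + 2.8 + 87.66) = 87.66/(s + 90.46).
Time constant τ = 1/90.46 = 0.01105 s, so the 2% settling time is about 4τ = 0.0442 s.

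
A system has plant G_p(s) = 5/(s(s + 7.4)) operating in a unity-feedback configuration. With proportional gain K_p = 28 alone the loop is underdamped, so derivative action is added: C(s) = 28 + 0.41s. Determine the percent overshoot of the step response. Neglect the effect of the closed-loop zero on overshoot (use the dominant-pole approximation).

25.5%

Forward path: (28 + 0.41s)·5/(s(s+7.4)). The closed-loop characteristic equation is s² + (7.4 + 5·0.41)s + 5·28 = 0.
That is s² + 9.45s + 140 = 0, so ω_n = 11.83 rad/s and ζ = 9.45/(2·11.83) = 0.3993.
%OS = 100·exp(−πζ/√(1−ζ²)) = 25.5%.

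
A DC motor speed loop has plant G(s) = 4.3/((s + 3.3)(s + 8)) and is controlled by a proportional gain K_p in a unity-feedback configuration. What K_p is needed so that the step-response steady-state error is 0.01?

Steady-state error for a unit step on this type-0 loop is 1/(1 + K_p·G(0)).
G(0) = 0.1629. Require 1/(1 + K_p·0.1629) = 0.01, so 1 + 0.1629·K_p = 100.
K_p = (100 − 1)/0.1629 = 608.

K_p = 608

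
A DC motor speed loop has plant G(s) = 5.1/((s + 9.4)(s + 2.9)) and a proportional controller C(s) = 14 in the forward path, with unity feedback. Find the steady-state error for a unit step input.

0.276

The loop is type 0. Static position error constant K_pos = C(0)·G(0) = 14·0.1871 = 2.619.
Steady-state error to a unit step: e_ss = 1/(1+K_pos) = 1/3.619 = 0.276.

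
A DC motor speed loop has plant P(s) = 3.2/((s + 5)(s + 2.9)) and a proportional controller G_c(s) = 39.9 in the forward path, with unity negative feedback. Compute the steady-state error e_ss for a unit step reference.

0.102

The loop is type 0. Static position error constant K_pos = G_c(0)·P(0) = 39.9·0.2207 = 8.806.
Steady-state error to a unit step: e_ss = 1/(1+K_pos) = 1/9.806 = 0.102.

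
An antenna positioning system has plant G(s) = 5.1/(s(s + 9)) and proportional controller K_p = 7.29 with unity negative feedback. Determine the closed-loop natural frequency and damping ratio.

1 + K_p·G(s) = 0 gives s² + 9s + 37.18 = 0.
So ω_n² = 37.18 ⇒ ω_n = 6.097 rad/s, and ζ = 9/(2ω_n) = 0.738.

ω_n = 6.1 rad/s, ζ = 0.738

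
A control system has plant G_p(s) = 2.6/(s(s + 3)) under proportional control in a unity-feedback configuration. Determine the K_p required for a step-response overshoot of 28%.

K_p = 6.14

From %OS = 100·exp(−πζ/√(1−ζ²)) = 28%, ζ = −ln(0.28)/√(π²+ln²(0.28)) = 0.3755.
Characteristic equation s² + 3s + 2.6K_p = 0 gives ζ = 3/(2√(2.6K_p)).
Setting ζ = 0.3755: √(2.6K_p) = 3/(2·0.3755) = 3.994, so K_p = 15.95/2.6 = 6.14.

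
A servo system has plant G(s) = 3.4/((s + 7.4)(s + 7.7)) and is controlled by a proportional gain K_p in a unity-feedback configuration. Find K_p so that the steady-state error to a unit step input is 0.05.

K_p = 318

For a type-0 loop with proportional control, e_ss = 1/(1 + K_p·G(0)).
G(0) = 0.05967. Require 1/(1 + K_p·0.05967) = 0.05, so 1 + 0.05967·K_p = 20.
K_p = (20 − 1)/0.05967 = 318.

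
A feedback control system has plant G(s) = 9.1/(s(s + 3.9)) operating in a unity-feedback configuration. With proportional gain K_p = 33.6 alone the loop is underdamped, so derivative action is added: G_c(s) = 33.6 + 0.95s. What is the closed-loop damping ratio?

Forward path: (33.6 + 0.95s)·9.1/(s(s+3.9)). The closed-loop characteristic equation is s² + (3.9 + 9.1·0.95)s + 9.1·33.6 = 0.
That is s² + 12.54s + 305.8 = 0, so ω_n = 17.49 rad/s and ζ = 12.54/(2·17.49) = 0.3587.

ζ = 0.359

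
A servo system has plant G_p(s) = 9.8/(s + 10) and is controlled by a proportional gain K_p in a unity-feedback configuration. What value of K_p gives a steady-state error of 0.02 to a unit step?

K_p = 50

Steady-state error for a unit step on this type-0 loop is 1/(1 + K_p·G_p(0)).
G_p(0) = 0.98. Require 1/(1 + K_p·0.98) = 0.02, so 1 + 0.98·K_p = 50.
K_p = (50 − 1)/0.98 = 50.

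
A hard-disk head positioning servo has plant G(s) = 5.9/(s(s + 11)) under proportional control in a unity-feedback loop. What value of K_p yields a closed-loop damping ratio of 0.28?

K_p = 65.4

Closed-loop characteristic equation: s² + 11s + K_p·5.9 = 0.
So ω_n = √(5.9K_p) and 2ζω_n = 11, giving ζ = 11/(2√(5.9K_p)).
Setting ζ = 0.28: √(5.9K_p) = 11/(2·0.28) = 19.64, so K_p = 385.8/5.9 = 65.4.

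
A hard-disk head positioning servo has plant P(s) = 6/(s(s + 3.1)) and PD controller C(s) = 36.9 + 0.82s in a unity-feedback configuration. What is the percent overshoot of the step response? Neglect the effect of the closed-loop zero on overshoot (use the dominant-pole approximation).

Forward path: (36.9 + 0.82s)·6/(s(s+3.1)). The closed-loop characteristic equation is s² + (3.1 + 6·0.82)s + 6·36.9 = 0.
That is s² + 8.02s + 221.4 = 0, so ω_n = 14.88 rad/s and ζ = 8.02/(2·14.88) = 0.2695.
%OS = 100·exp(−πζ/√(1−ζ²)) = 41.5%.

41.5%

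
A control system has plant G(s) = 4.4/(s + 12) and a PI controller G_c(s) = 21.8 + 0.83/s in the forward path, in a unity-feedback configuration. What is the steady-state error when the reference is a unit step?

0

The open loop G_c(s)G(s) has a pole at the origin (type 1), so the static position error constant is infinite and e_ss = 1/(1+∞) = 0.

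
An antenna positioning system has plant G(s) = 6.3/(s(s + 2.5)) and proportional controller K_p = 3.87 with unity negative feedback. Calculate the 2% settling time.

Closed-loop characteristic equation: s² + 2.5s + 24.38 = 0, so ω_n = 4.938 rad/s and ζ = 2.5/(2·4.938) = 0.2532.
2% settling time T_s ≈ 4/(ζω_n) = 4/1.25 = 3.2 s.

T_s ≈ 3.2 s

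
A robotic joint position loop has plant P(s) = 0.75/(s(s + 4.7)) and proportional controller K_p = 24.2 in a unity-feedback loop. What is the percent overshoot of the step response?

From 1 + K_pP(s) = 0: s² + 4.7s + 18.15 = 0 ⇒ ω_n = 4.26, ζ = 0.5516.
%OS = 100·exp(−πζ/√(1−ζ²)) = 100·exp(−π·0.5516/√0.6957) = 12.5%.

12.5%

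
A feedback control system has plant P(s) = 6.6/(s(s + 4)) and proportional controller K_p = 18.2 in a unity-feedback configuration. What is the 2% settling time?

Closed-loop characteristic equation: s² + 4s + 120.1 = 0, so ω_n = 10.96 rad/s and ζ = 4/(2·10.96) = 0.1825.
2% settling time T_s ≈ 4/(ζω_n) = 4/2 = 2 s.

T_s ≈ 2 s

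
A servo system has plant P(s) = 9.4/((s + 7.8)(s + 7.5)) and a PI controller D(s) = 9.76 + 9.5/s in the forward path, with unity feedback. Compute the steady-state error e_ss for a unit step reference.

The open loop D(s)P(s) has a pole at the origin (type 1), so the static position error constant is infinite and e_ss = 1/(1+∞) = 0.

0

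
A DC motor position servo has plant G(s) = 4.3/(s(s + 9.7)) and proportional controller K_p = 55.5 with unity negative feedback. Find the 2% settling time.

T_s ≈ 0.825 s

Closed-loop characteristic equation: s² + 9.7s + 238.6 = 0, so ω_n = 15.45 rad/s and ζ = 9.7/(2·15.45) = 0.314.
2% settling time T_s ≈ 4/(ζω_n) = 4/4.85 = 0.825 s.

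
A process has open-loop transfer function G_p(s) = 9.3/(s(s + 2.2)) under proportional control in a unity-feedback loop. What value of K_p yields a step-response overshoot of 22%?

From %OS = 100·exp(−πζ/√(1−ζ²)) = 22%, ζ = −ln(0.22)/√(π²+ln²(0.22)) = 0.4342.
Characteristic equation s² + 2.2s + 9.3K_p = 0 gives ζ = 2.2/(2√(9.3K_p)).
Setting ζ = 0.4342: √(9.3K_p) = 2.2/(2·0.4342) = 2.534, so K_p = 6.419/9.3 = 0.69.

K_p = 0.69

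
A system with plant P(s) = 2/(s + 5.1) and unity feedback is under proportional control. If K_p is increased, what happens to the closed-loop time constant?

Closed-loop pole is at s = −(5.1+K_p·2); larger K_p moves it further left, so τ = 1/(5.1+K_p·2) decreases.

decrease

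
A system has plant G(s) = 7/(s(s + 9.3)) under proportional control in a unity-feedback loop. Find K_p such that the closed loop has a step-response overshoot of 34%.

K_p = 29.3

From %OS = 100·exp(−πζ/√(1−ζ²)) = 34%, ζ = −ln(0.34)/√(π²+ln²(0.34)) = 0.3248.
Characteristic equation s² + 9.3s + 7K_p = 0 gives ζ = 9.3/(2√(7K_p)).
Setting ζ = 0.3248: √(7K_p) = 9.3/(2·0.3248) = 14.32, so K_p = 205/7 = 29.3.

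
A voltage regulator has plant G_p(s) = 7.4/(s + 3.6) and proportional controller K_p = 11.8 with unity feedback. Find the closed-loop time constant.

Closed-loop transfer function: T(s) = K_p·G_p(s)/(1 + K_p·G_p(s)) = 87.32/(s + 3.6 + 87.32) = 87.32/(s + 90.92).
Time constant τ = 1/90.92 = 0.011 s.

τ = 0.011 s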